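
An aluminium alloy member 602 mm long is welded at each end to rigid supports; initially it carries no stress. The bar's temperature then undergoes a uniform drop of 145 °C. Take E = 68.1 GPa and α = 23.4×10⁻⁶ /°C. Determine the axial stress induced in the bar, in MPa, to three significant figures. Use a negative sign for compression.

231 MPa

Free thermal expansion αLΔT = 23.4e-6 · 602 · -145 = -2.043 mm.
The walls impose strain ε = −(-2.043)/602 = 3.3930e-03; σ = Eε = 68100 · 3.3930e-03 = 231.1 MPa.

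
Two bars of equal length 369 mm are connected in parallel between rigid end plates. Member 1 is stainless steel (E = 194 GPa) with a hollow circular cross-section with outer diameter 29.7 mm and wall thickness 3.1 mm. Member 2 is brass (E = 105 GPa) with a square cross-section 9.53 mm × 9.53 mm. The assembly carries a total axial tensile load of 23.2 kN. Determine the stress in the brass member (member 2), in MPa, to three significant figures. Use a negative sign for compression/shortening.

A_1 = 259.1 mm².
A_2 = 90.82 mm².
Equal strain + equilibrium ⇒ each member carries load in proportion to AE: A₁E₁ = 50260000 N, A₂E₂ = 9536000 N, ΣAE = 59790000 N.
σ₂ = P·E₂/ΣAE = 23200·105000/59790000 = 40.74 MPa.

40.7 MPa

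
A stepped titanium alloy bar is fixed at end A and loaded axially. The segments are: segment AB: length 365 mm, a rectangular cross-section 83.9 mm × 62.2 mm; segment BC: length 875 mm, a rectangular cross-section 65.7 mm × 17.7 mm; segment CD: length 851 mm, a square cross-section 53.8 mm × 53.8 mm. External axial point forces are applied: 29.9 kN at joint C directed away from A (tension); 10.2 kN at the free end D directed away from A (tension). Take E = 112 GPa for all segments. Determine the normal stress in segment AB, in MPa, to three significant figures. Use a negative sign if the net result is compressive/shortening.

Internal axial forces (sectioning from the free end, tension +): N_CD = 10.2 kN, N_BC = 40.1 kN, N_AB = 40.1 kN.
A_AB = 5219 mm².
σ_AB = N_AB/A_AB = 40100/5219 = 7.684 MPa.

7.68 MPa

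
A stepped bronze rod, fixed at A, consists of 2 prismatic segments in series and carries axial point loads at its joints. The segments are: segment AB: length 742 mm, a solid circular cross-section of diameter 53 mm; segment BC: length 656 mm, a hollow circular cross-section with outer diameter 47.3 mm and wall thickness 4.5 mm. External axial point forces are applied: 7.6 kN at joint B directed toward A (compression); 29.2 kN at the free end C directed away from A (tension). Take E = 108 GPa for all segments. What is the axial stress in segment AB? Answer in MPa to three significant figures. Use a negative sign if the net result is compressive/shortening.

Internal axial forces (sectioning from the free end, tension +): N_BC = 29.2 kN, N_AB = 21.6 kN.
A_AB = 2206 mm².
σ_AB = N_AB/A_AB = 21600/2206 = 9.791 MPa.

9.79 MPa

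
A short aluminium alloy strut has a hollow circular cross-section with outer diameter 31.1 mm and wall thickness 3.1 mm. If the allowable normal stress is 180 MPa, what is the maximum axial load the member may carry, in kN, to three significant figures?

49.1 kN

A = 272.7 mm².
P_max = σ_allow · A = 180 · 272.7 = 49080 N = 49.08 kN.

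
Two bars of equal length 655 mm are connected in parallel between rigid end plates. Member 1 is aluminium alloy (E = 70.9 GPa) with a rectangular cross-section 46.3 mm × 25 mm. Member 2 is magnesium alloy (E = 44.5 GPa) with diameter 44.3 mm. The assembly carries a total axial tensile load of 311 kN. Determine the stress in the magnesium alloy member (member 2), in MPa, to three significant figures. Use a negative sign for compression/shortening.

91.9 MPa

A_1 = 1158 mm².
A_2 = 1541 mm².
Equal strain + equilibrium ⇒ each member carries load in proportion to AE: A₁E₁ = 82070000 N, A₂E₂ = 68590000 N, ΣAE = 150700000 N.
σ₂ = P·E₂/ΣAE = 311000·44500/150700000 = 91.86 MPa.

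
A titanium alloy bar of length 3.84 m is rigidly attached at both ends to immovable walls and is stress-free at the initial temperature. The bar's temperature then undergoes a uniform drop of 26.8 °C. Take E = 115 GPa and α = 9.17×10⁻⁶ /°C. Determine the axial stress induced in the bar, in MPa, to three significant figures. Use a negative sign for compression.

28.3 MPa

Free thermal expansion αLΔT = 9.17e-6 · 3840 · -26.8 = -0.9437 mm.
The walls impose strain ε = −(-0.9437)/3840 = 2.4576e-04; σ = Eε = 115000 · 2.4576e-04 = 28.26 MPa.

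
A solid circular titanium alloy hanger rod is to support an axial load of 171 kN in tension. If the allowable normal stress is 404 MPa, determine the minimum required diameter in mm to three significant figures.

Required area A ≥ P/σ_allow = 171000/404 = 423.3 mm².
For a solid circular section, d ≥ √(4A/π) = 23.21 mm.

23.2 mm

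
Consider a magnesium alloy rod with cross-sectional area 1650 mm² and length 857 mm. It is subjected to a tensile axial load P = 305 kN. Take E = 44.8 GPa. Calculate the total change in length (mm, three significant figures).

3.54 mm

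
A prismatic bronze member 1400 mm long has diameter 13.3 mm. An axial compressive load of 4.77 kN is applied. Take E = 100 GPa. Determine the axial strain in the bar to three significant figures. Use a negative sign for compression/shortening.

-3.43e-04

A = 138.9 mm².
σ = N/A = -34.33 MPa; ε = σ/E = -34.33/100000 = -3.433e-04.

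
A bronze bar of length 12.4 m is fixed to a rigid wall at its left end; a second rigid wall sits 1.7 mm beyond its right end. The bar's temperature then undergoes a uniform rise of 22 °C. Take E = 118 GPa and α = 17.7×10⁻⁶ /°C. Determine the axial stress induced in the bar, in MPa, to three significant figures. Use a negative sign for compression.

Free thermal expansion αLΔT = 17.7e-6 · 12400 · 22 = 4.829 mm.
The walls engage after the gap closes; constrained expansion = 4.829 − 1.7 = 3.129 mm.
The walls impose strain ε = −(3.129)/12400 = -2.5230e-04; σ = Eε = 118000 · -2.5230e-04 = -29.77 MPa.

-29.8 MPa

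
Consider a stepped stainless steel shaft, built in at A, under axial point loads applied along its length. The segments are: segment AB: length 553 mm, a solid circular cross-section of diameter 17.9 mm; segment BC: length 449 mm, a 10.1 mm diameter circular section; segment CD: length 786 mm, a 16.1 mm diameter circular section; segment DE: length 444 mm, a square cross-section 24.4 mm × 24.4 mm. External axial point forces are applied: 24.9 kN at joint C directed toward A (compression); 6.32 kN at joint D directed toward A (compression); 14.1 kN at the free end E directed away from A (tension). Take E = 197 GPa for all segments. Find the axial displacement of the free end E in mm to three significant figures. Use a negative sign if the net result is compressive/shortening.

-0.472 mm

Internal axial forces (sectioning from the free end, tension +): N_DE = 14.1 kN, N_CD = 7.78 kN, N_BC = -17.12 kN, N_AB = -17.12 kN.
A_AB = 251.6 mm².
A_BC = 80.12 mm².
A_CD = 203.6 mm².
A_DE = 595.4 mm².
δ_AB = -17120·553/(251.6·197000) = -0.191 mm
δ_BC = -17120·449/(80.12·197000) = -0.487 mm
δ_CD = 7780·786/(203.6·197000) = 0.1525 mm
δ_DE = 14100·444/(595.4·197000) = 0.05338 mm
δ = Σδ_i = -0.4721 mm.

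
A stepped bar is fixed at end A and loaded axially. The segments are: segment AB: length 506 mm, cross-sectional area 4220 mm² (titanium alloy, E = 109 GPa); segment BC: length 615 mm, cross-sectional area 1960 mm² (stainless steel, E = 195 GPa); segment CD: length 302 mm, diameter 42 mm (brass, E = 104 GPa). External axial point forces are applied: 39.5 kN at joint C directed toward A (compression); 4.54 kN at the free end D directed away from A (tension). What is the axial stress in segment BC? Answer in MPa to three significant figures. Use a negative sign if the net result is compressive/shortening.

Internal axial forces (sectioning from the free end, tension +): N_CD = 4.54 kN, N_BC = -34.96 kN, N_AB = -34.96 kN.
σ_BC = N_BC/A_BC = -34960/1960 = -17.84 MPa.

-17.8 MPa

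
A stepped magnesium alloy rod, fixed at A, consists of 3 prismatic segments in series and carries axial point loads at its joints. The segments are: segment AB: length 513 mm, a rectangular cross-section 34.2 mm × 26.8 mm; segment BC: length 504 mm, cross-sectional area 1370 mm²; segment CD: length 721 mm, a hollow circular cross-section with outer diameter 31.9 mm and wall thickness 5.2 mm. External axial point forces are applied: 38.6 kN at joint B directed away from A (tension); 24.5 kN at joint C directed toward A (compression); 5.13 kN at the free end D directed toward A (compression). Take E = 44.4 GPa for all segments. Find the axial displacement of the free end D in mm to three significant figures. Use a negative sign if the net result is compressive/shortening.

-0.323 mm

Internal axial forces (sectioning from the free end, tension +): N_CD = -5.13 kN, N_BC = -29.63 kN, N_AB = 8.97 kN.
A_AB = 916.6 mm².
A_CD = 436.2 mm².
δ_AB = 8970·513/(916.6·44400) = 0.1131 mm
δ_BC = -29630·504/(1370·44400) = -0.2455 mm
δ_CD = -5130·721/(436.2·44400) = -0.191 mm
δ = Σδ_i = -0.3234 mm.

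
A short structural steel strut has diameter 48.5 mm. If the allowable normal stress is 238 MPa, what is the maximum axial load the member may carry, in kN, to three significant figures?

440 kN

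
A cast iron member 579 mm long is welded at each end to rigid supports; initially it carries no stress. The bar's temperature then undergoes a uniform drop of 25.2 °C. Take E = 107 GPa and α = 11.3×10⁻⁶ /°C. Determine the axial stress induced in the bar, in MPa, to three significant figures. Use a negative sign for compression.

30.5 MPa

Free thermal expansion αLΔT = 11.3e-6 · 579 · -25.2 = -0.1649 mm.
The walls impose strain ε = −(-0.1649)/579 = 2.8476e-04; σ = Eε = 107000 · 2.8476e-04 = 30.47 MPa.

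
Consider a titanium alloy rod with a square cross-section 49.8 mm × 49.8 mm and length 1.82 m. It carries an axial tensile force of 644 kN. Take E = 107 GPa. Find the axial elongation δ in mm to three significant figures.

A = 2480 mm².
δ_mech = NL/(AE) = 644000·1820/(2480·107000) = 4.417 mm.

4.42 mm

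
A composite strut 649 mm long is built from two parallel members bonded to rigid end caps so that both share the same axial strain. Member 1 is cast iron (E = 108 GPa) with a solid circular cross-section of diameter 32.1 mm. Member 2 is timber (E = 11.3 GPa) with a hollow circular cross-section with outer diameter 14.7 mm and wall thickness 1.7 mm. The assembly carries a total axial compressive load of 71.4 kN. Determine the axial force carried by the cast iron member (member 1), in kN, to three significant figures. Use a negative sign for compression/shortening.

-70.8 kN

A_1 = 809.3 mm².
A_2 = 69.43 mm².
Equal strain + equilibrium ⇒ each member carries load in proportion to AE: A₁E₁ = 87400000 N, A₂E₂ = 784500 N, ΣAE = 88190000 N.
F₁ = P·A₁E₁/ΣAE = -71400·87400000/88190000 = -70760 N.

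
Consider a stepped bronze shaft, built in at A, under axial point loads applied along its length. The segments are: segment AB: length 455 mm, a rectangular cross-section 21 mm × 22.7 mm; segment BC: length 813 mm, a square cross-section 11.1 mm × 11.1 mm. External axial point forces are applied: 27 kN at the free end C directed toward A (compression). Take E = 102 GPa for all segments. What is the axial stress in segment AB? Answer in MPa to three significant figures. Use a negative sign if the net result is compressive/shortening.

-56.6 MPa

Internal axial forces (sectioning from the free end, tension +): N_BC = -27 kN, N_AB = -27 kN.
A_AB = 476.7 mm².
σ_AB = N_AB/A_AB = -27000/476.7 = -56.64 MPa.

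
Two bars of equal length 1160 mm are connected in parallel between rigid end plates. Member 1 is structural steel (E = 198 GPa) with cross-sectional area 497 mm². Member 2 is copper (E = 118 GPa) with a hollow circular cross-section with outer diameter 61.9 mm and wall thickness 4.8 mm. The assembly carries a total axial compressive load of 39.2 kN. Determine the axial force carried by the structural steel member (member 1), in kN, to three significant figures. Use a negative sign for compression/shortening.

A_2 = 861 mm².
Equal strain + equilibrium ⇒ each member carries load in proportion to AE: A₁E₁ = 98410000 N, A₂E₂ = 101600000 N, ΣAE = 200000000 N.
F₁ = P·A₁E₁/ΣAE = -39200·98410000/200000000 = -19290 N.

-19.3 kN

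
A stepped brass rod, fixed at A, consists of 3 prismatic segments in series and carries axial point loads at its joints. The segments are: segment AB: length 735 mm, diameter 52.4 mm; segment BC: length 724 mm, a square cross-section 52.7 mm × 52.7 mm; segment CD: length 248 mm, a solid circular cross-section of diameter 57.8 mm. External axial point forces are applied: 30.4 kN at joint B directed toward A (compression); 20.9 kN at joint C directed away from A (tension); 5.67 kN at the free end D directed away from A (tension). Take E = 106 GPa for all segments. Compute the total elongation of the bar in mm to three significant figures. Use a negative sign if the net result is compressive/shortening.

Internal axial forces (sectioning from the free end, tension +): N_CD = 5.67 kN, N_BC = 26.57 kN, N_AB = -3.83 kN.
A_AB = 2157 mm².
A_BC = 2777 mm².
A_CD = 2624 mm².
δ_AB = -3830·735/(2157·106000) = -0.01231 mm
δ_BC = 26570·724/(2777·106000) = 0.06534 mm
δ_CD = 5670·248/(2624·106000) = 0.005056 mm
δ = Σδ_i = 0.05808 mm.

0.0581 mm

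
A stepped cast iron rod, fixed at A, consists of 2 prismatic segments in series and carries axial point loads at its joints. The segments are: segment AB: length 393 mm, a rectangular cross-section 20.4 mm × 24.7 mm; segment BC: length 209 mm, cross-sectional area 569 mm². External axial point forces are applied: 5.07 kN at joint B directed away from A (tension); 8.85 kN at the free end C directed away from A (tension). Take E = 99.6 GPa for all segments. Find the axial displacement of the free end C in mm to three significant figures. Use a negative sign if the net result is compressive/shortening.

0.142 mm

Internal axial forces (sectioning from the free end, tension +): N_BC = 8.85 kN, N_AB = 13.92 kN.
A_AB = 503.9 mm².
δ_AB = 13920·393/(503.9·99600) = 0.109 mm
δ_BC = 8850·209/(569·99600) = 0.03264 mm
δ = Σδ_i = 0.1416 mm.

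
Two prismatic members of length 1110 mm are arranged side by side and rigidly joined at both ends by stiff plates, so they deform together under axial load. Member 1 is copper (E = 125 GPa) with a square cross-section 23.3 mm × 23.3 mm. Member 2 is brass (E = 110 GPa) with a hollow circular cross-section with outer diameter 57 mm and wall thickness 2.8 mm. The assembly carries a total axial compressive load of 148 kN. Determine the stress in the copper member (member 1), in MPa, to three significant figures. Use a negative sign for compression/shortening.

-154 MPa

A_1 = 542.9 mm².
A_2 = 476.8 mm².
Equal strain + equilibrium ⇒ each member carries load in proportion to AE: A₁E₁ = 67860000 N, A₂E₂ = 52440000 N, ΣAE = 120300000 N.
σ₁ = P·E₁/ΣAE = -148000·125000/120300000 = -153.8 MPa.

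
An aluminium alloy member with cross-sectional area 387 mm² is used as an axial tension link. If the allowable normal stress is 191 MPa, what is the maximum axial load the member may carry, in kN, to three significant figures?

73.9 kN

P_max = σ_allow · A = 191 · 387 = 73920 N = 73.92 kN.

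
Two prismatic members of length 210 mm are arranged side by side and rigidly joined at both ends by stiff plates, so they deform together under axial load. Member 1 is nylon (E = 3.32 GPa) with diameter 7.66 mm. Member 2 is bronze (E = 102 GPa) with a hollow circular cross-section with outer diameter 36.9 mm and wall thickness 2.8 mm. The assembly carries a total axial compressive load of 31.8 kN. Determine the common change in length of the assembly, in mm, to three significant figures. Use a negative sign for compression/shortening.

A_1 = 46.08 mm².
A_2 = 300 mm².
Equal strain + equilibrium ⇒ each member carries load in proportion to AE: A₁E₁ = 153000 N, A₂E₂ = 30600000 N, ΣAE = 30750000 N.
δ = PL/ΣAE = -31800·210/30750000 = -0.2172 mm.

-0.217 mm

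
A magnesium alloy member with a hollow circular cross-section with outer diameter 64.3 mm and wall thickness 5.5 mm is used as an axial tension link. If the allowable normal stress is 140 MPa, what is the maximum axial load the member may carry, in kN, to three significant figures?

A = 1016 mm².
P_max = σ_allow · A = 140 · 1016 = 142200 N = 142.2 kN.

142 kN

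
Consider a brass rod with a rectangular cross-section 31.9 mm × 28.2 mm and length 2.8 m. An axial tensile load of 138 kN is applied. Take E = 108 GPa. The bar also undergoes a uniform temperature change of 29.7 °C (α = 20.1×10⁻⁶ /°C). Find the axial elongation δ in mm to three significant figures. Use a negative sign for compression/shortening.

5.65 mm

A = 899.6 mm².
δ_mech = NL/(AE) = 138000·2800/(899.6·108000) = 3.977 mm.
δ_thermal = αLΔT = 20.1e-6·2800·29.7 = 1.672 mm.
δ = δ_mech + δ_thermal = 5.649 mm.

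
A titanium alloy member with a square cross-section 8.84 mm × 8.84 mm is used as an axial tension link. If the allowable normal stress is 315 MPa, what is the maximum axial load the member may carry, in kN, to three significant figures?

24.6 kN

A = 78.15 mm².
P_max = σ_allow · A = 315 · 78.15 = 24620 N = 24.62 kN.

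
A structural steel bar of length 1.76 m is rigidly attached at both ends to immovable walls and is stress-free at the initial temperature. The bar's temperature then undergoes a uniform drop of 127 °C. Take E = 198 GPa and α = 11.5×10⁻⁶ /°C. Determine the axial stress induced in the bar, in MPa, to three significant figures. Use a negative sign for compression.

Free thermal expansion αLΔT = 11.5e-6 · 1760 · -127 = -2.57 mm.
The walls impose strain ε = −(-2.57)/1760 = 1.4605e-03; σ = Eε = 198000 · 1.4605e-03 = 289.2 MPa.

289 MPa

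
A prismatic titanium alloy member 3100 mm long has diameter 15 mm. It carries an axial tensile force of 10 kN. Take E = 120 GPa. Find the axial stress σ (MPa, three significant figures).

A = 176.7 mm².
σ = N/A = 10000/176.7 = 56.59 MPa.

56.6 MPa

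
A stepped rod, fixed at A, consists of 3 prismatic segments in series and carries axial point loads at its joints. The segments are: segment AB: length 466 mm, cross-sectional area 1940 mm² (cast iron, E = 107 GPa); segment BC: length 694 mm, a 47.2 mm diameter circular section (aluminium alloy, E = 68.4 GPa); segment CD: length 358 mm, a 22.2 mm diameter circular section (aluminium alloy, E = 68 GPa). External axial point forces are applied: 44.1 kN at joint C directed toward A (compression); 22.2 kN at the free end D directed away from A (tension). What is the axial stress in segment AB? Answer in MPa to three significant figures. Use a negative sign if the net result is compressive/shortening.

-11.3 MPa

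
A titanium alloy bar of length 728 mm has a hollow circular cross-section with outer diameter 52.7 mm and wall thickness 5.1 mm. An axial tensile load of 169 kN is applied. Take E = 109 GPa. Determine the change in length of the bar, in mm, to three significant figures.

1.48 mm

A = 762.7 mm².
δ_mech = NL/(AE) = 169000·728/(762.7·109000) = 1.48 mm.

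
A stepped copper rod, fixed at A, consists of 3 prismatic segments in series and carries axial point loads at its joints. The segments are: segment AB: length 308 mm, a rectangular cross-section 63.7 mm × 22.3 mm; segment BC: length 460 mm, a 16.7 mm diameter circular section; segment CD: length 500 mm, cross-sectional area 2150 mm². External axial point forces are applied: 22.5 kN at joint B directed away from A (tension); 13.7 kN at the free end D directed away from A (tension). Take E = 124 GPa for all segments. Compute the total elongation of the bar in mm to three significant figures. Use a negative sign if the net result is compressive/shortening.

0.321 mm

Internal axial forces (sectioning from the free end, tension +): N_CD = 13.7 kN, N_BC = 13.7 kN, N_AB = 36.2 kN.
A_AB = 1421 mm².
A_BC = 219 mm².
δ_AB = 36200·308/(1421·124000) = 0.0633 mm
δ_BC = 13700·460/(219·124000) = 0.232 mm
δ_CD = 13700·500/(2150·124000) = 0.02569 mm
δ = Σδ_i = 0.321 mm.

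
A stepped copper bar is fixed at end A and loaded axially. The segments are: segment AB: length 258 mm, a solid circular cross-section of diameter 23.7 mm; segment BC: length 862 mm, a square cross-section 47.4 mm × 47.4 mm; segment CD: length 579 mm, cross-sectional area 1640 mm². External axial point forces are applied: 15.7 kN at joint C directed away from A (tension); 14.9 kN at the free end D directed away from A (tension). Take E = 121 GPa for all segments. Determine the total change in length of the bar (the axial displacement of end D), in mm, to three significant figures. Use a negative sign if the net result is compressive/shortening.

0.288 mm

Internal axial forces (sectioning from the free end, tension +): N_CD = 14.9 kN, N_BC = 30.6 kN, N_AB = 30.6 kN.
A_AB = 441.2 mm².
A_BC = 2247 mm².
δ_AB = 30600·258/(441.2·121000) = 0.1479 mm
δ_BC = 30600·862/(2247·121000) = 0.09703 mm
δ_CD = 14900·579/(1640·121000) = 0.04347 mm
δ = Σδ_i = 0.2884 mm.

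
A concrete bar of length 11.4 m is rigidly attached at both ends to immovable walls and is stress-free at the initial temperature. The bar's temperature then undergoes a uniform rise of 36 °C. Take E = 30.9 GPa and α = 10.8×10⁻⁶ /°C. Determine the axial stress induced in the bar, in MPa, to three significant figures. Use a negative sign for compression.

-12.0 MPa

Free thermal expansion αLΔT = 10.8e-6 · 11400 · 36 = 4.432 mm.
The walls impose strain ε = −(4.432)/11400 = -3.8880e-04; σ = Eε = 30900 · -3.8880e-04 = -12.01 MPa.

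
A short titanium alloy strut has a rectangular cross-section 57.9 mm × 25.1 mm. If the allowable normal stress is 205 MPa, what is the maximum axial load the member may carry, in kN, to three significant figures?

298 kN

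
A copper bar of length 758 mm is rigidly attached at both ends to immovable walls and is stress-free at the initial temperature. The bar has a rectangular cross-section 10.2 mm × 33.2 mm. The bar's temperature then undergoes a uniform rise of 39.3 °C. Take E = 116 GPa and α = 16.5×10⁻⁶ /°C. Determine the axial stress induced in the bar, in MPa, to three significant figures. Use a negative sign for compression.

-75.2 MPa

Free thermal expansion αLΔT = 16.5e-6 · 758 · 39.3 = 0.4915 mm.
The walls impose strain ε = −(0.4915)/758 = -6.4845e-04; σ = Eε = 116000 · -6.4845e-04 = -75.22 MPa.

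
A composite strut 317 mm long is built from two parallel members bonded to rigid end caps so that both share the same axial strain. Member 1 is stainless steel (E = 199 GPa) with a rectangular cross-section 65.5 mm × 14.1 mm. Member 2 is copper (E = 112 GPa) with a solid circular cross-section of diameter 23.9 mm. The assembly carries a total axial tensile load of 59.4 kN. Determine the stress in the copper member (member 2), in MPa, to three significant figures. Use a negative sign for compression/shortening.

A_1 = 923.5 mm².
A_2 = 448.6 mm².
Equal strain + equilibrium ⇒ each member carries load in proportion to AE: A₁E₁ = 183800000 N, A₂E₂ = 50250000 N, ΣAE = 234000000 N.
σ₂ = P·E₂/ΣAE = 59400·112000/234000000 = 28.43 MPa.

28.4 MPa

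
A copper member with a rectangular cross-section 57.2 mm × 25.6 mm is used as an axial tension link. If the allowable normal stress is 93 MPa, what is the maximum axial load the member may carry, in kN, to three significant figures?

136 kN

A = 1464 mm².
P_max = σ_allow · A = 93 · 1464 = 136200 N = 136.2 kN.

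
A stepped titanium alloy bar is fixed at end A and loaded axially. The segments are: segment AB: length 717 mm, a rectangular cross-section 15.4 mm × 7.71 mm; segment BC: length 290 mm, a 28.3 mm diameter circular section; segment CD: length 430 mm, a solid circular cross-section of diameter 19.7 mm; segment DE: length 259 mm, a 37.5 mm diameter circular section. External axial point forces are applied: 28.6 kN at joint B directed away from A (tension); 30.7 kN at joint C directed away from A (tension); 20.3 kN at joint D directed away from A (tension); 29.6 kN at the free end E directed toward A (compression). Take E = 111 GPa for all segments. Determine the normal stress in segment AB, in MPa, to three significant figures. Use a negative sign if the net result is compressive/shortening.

421 MPa

Internal axial forces (sectioning from the free end, tension +): N_DE = -29.6 kN, N_CD = -9.3 kN, N_BC = 21.4 kN, N_AB = 50 kN.
A_AB = 118.7 mm².
σ_AB = N_AB/A_AB = 50000/118.7 = 421.1 MPa.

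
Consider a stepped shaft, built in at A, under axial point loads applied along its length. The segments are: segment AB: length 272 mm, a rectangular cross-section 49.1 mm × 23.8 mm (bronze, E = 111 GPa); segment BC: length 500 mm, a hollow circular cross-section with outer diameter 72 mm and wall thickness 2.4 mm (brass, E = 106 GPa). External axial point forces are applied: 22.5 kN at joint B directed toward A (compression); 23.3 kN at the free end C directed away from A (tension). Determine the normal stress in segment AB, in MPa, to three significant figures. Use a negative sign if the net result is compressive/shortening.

Internal axial forces (sectioning from the free end, tension +): N_BC = 23.3 kN, N_AB = 0.8 kN.
A_AB = 1169 mm².
σ_AB = N_AB/A_AB = 800/1169 = 0.6846 MPa.

0.685 MPa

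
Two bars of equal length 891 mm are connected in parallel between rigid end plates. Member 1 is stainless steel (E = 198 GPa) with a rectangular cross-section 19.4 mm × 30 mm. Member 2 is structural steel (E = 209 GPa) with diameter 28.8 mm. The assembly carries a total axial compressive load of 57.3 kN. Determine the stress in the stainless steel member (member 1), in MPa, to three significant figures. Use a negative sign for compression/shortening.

-45.1 MPa

A_1 = 582 mm².
A_2 = 651.4 mm².
Equal strain + equilibrium ⇒ each member carries load in proportion to AE: A₁E₁ = 115200000 N, A₂E₂ = 136200000 N, ΣAE = 251400000 N.
σ₁ = P·E₁/ΣAE = -57300·198000/251400000 = -45.13 MPa.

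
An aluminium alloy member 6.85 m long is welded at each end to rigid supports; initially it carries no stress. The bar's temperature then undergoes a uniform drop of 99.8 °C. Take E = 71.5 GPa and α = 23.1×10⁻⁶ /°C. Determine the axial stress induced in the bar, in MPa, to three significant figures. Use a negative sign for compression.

165 MPa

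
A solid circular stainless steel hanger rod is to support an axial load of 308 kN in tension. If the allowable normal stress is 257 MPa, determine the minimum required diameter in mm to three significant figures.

Required area A ≥ P/σ_allow = 308000/257 = 1198 mm².
For a solid circular section, d ≥ √(4A/π) = 39.06 mm.

39.1 mm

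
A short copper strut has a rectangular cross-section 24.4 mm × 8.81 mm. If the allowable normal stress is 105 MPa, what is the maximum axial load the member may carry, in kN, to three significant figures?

22.6 kN

A = 215 mm².
P_max = σ_allow · A = 105 · 215 = 22570 N = 22.57 kN.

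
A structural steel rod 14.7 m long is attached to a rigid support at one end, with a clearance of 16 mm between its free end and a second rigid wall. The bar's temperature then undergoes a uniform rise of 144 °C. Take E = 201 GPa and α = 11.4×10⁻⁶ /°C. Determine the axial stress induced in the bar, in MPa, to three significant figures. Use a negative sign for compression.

-111 MPa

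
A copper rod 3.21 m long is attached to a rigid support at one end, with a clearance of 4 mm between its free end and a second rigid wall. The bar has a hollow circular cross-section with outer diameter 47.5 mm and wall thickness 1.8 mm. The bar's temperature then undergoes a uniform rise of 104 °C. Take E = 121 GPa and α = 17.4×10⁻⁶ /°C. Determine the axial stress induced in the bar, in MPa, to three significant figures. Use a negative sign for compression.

Free thermal expansion αLΔT = 17.4e-6 · 3210 · 104 = 5.809 mm.
The walls engage after the gap closes; constrained expansion = 5.809 − 4 = 1.809 mm.
The walls impose strain ε = −(1.809)/3210 = -5.6349e-04; σ = Eε = 121000 · -5.6349e-04 = -68.18 MPa.

-68.2 MPa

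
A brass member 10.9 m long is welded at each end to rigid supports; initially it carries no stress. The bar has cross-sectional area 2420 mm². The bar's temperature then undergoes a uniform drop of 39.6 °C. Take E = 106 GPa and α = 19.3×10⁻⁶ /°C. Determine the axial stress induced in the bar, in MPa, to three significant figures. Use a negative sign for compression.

81.0 MPa

Free thermal expansion αLΔT = 19.3e-6 · 10900 · -39.6 = -8.331 mm.
The walls impose strain ε = −(-8.331)/10900 = 7.6428e-04; σ = Eε = 106000 · 7.6428e-04 = 81.01 MPa.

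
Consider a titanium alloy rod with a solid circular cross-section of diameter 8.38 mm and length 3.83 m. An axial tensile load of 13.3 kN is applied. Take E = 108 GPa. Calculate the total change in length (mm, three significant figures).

A = 55.15 mm².
δ_mech = NL/(AE) = 13300·3830/(55.15·108000) = 8.552 mm.

8.55 mm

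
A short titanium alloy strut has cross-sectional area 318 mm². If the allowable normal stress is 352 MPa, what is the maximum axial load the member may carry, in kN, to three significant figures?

112 kN

P_max = σ_allow · A = 352 · 318 = 111900 N = 111.9 kN.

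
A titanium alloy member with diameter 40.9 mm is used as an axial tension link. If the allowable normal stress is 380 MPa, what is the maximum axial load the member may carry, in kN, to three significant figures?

A = 1314 mm².
P_max = σ_allow · A = 380 · 1314 = 499300 N = 499.3 kN.

499 kN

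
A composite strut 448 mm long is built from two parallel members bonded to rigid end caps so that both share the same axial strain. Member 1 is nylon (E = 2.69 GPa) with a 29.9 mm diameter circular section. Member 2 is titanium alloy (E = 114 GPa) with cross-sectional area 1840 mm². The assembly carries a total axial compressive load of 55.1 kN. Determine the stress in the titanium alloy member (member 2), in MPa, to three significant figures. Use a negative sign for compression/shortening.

A_1 = 702.2 mm².
Equal strain + equilibrium ⇒ each member carries load in proportion to AE: A₁E₁ = 1889000 N, A₂E₂ = 209800000 N, ΣAE = 211600000 N.
σ₂ = P·E₂/ΣAE = -55100·114000/211600000 = -29.68 MPa.

-29.7 MPa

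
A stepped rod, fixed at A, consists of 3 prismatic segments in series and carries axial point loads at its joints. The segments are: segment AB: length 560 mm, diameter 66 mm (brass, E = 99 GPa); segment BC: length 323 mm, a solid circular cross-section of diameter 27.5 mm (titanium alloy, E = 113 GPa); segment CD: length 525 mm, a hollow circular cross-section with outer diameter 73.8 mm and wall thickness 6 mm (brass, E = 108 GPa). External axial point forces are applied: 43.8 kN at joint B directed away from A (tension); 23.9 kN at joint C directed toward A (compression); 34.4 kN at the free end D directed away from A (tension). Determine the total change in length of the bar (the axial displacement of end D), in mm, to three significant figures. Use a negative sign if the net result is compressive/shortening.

0.271 mm

Internal axial forces (sectioning from the free end, tension +): N_CD = 34.4 kN, N_BC = 10.5 kN, N_AB = 54.3 kN.
A_AB = 3421 mm².
A_BC = 594 mm².
A_CD = 1278 mm².
δ_AB = 54300·560/(3421·99000) = 0.08978 mm
δ_BC = 10500·323/(594·113000) = 0.05053 mm
δ_CD = 34400·525/(1278·108000) = 0.1308 mm
δ = Σδ_i = 0.2712 mm.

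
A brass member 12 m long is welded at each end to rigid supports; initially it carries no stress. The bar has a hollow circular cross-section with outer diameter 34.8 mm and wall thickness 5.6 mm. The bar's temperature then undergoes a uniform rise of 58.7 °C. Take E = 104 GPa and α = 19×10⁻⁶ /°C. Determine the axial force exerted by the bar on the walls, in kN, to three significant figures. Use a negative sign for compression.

-59.6 kN

Free thermal expansion αLΔT = 19e-6 · 12000 · 58.7 = 13.38 mm.
The walls impose strain ε = −(13.38)/12000 = -1.1153e-03; σ = Eε = 104000 · -1.1153e-03 = -116 MPa.
Wall reaction R = σ·A = -116·513.7 = -59590 N = -59.59 kN.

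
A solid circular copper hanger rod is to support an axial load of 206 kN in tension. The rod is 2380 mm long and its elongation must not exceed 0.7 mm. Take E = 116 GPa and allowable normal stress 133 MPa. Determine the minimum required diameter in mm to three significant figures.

87.7 mm

Required area A ≥ P/σ_allow = 206000/133 = 1549 mm².
For a solid circular section, d ≥ √(4A/π) = 44.41 mm.
Elongation limit: A ≥ PL/(Eδ_allow) = 206000·2380/(116000·0.7) = 6038 mm² ⇒ d ≥ 87.68 mm.
The elongation limit governs.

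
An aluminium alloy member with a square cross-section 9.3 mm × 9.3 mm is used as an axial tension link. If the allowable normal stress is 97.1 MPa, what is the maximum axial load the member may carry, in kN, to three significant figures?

A = 86.49 mm².
P_max = σ_allow · A = 97.1 · 86.49 = 8398 N = 8.398 kN.

8.40 kN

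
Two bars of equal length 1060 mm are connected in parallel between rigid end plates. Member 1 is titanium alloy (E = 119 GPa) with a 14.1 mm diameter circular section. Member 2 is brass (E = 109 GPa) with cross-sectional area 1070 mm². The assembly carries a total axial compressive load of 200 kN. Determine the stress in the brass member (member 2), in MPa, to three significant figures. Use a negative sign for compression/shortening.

-161 MPa

A_1 = 156.1 mm².
Equal strain + equilibrium ⇒ each member carries load in proportion to AE: A₁E₁ = 18580000 N, A₂E₂ = 116600000 N, ΣAE = 135200000 N.
σ₂ = P·E₂/ΣAE = -200000·109000/135200000 = -161.2 MPa.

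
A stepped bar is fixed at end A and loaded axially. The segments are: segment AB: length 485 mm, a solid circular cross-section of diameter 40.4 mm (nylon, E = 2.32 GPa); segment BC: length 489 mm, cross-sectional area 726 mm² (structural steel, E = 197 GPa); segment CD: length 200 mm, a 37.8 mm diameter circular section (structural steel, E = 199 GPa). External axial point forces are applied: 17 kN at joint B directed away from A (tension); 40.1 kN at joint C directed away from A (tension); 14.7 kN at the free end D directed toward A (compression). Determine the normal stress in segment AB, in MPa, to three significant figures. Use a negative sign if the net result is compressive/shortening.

Internal axial forces (sectioning from the free end, tension +): N_CD = -14.7 kN, N_BC = 25.4 kN, N_AB = 42.4 kN.
A_AB = 1282 mm².
σ_AB = N_AB/A_AB = 42400/1282 = 33.08 MPa.

33.1 MPa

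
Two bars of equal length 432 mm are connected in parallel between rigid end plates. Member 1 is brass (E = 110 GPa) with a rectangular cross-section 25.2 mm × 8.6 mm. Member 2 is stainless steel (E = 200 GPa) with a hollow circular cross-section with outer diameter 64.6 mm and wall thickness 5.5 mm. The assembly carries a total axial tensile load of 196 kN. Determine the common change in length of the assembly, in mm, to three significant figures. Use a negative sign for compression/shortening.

0.371 mm

A_1 = 216.7 mm².
A_2 = 1021 mm².
Equal strain + equilibrium ⇒ each member carries load in proportion to AE: A₁E₁ = 23840000 N, A₂E₂ = 204200000 N, ΣAE = 228100000 N.
δ = PL/ΣAE = 196000·432/228100000 = 0.3712 mm.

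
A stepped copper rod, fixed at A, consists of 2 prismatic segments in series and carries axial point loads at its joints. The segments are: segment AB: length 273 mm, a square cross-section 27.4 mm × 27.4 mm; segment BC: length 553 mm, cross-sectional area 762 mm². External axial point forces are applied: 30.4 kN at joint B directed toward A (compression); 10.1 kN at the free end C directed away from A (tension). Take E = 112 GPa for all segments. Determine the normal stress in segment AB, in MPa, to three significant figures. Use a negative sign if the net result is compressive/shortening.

-27.0 MPa

Internal axial forces (sectioning from the free end, tension +): N_BC = 10.1 kN, N_AB = -20.3 kN.
A_AB = 750.8 mm².
σ_AB = N_AB/A_AB = -20300/750.8 = -27.04 MPa.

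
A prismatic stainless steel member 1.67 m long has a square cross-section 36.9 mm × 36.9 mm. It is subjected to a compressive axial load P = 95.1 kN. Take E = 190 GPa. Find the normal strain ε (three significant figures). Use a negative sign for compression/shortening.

-3.68e-04

A = 1362 mm².
σ = N/A = -69.84 MPa; ε = σ/E = -69.84/190000 = -3.676e-04.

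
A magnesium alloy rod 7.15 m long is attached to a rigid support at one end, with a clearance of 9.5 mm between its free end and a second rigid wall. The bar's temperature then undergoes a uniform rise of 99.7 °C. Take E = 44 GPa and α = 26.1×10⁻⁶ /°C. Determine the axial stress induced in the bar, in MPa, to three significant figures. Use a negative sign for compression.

-56.0 MPa

Free thermal expansion αLΔT = 26.1e-6 · 7150 · 99.7 = 18.61 mm.
The walls engage after the gap closes; constrained expansion = 18.61 − 9.5 = 9.106 mm.
The walls impose strain ε = −(9.106)/7150 = -1.2735e-03; σ = Eε = 44000 · -1.2735e-03 = -56.03 MPa.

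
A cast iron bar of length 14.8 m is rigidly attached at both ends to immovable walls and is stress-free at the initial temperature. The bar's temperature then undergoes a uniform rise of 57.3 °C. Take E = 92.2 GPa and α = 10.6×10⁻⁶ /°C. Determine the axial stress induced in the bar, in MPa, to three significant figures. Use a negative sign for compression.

Free thermal expansion αLΔT = 10.6e-6 · 14800 · 57.3 = 8.989 mm.
The walls impose strain ε = −(8.989)/14800 = -6.0738e-04; σ = Eε = 92200 · -6.0738e-04 = -56 MPa.

-56.0 MPa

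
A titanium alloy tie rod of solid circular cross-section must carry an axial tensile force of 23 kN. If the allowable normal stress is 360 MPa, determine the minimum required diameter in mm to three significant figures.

Required area A ≥ P/σ_allow = 23000/360 = 63.89 mm².
For a solid circular section, d ≥ √(4A/π) = 9.019 mm.

9.02 mm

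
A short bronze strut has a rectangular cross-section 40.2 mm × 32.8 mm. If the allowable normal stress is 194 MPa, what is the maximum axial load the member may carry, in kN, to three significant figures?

256 kN

A = 1319 mm².
P_max = σ_allow · A = 194 · 1319 = 255800 N = 255.8 kN.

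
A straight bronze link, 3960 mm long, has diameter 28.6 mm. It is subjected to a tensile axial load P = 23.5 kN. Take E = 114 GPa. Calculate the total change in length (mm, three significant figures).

1.27 mm

A = 642.4 mm².
δ_mech = NL/(AE) = 23500·3960/(642.4·114000) = 1.271 mm.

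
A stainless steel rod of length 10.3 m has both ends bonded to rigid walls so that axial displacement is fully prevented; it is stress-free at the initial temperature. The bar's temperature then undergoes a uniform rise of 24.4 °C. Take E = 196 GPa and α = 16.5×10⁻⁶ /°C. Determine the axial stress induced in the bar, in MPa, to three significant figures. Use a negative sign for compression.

-78.9 MPa

Free thermal expansion αLΔT = 16.5e-6 · 10300 · 24.4 = 4.147 mm.
The walls impose strain ε = −(4.147)/10300 = -4.0260e-04; σ = Eε = 196000 · -4.0260e-04 = -78.91 MPa.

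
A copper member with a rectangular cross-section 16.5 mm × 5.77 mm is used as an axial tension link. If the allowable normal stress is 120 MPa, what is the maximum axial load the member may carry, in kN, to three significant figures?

A = 95.2 mm².
P_max = σ_allow · A = 120 · 95.2 = 11420 N = 11.42 kN.

11.4 kN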